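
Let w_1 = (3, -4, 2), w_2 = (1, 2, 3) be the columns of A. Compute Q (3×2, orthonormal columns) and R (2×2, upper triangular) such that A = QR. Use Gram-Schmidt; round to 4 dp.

w_1 = (3, -4, 2); ‖w_1‖ = 5.3852, so q_1 = (0.5571, -0.7428, 0.3714).
q_1·w_2 = 0.5571·1 + (-0.7428)·2 + 0.3714·3 = 0.1857.
u_2 = w_2 − 0.1857·q_1 = (0.8966, 2.1379, 2.9310).
‖u_2‖ = 3.7370, so q_2 = (0.2399, 0.5721, 0.7843).

Q = [[0.5571, 0.2399], [-0.7428, 0.5721], [0.3714, 0.7843]], R = [[5.3852, 0.1857], [0.0000, 3.7370]]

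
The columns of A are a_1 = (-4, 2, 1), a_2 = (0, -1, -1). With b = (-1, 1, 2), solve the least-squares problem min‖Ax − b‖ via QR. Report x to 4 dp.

x = (0.2121, -1.1818)

e_1 = a_1/‖a_1‖ = (-4, 2, 1)/4.5826 = (-0.8729, 0.4364, 0.2182).
r_{12} = e_1·a_2 = -0.6547.
u_2 = a_2 + 0.6547·e_1 = (-0.5714, -0.7143, -0.8571).
‖u_2‖ = 1.2536, so e_2 = (-0.4558, -0.5698, -0.6838).
Qᵀb = (1.7457, -1.4815).
Back-substitute: x_2 = -1.4815/1.2536 = -1.1818.
x_1 = (1.7457 + 0.6547·(-1.1818))/4.5826 = 0.2121.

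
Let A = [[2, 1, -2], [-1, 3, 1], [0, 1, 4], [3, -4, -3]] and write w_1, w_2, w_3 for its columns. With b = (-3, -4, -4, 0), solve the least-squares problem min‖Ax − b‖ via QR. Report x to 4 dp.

x = (-1.9641, -1.2103, -0.6974)

w_1 = (2, -1, 0, 3); ‖w_1‖ = 3.7417, so e_1 = (0.5345, -0.2673, 0.0000, 0.8018).
e_1·w_2 = 0.5345·1 + (-0.2673)·3 + 0.0000·1 + 0.8018·(-4) = -3.4744.
u_2 = w_2 + 3.4744·e_1 = (2.8571, 2.0714, 1.0000, -1.2143).
‖u_2‖ = 3.8638, so e_2 = (0.7395, 0.5361, 0.2588, -0.3143).
e_1·w_3 = 0.5345·(-2) + (-0.2673)·1 + 0.0000·4 + 0.8018·(-3) = -3.7417; e_2·w_3 = 0.7395·(-2) + 0.5361·1 + 0.2588·4 + (-0.3143)·(-3) = 1.0353.
u_3 = w_3 + 3.7417·e_1 − 1.0353·e_2 = (-0.7656, -0.5550, 3.7321, 0.3254).
‖u_3‖ = 3.8637, so e_3 = (-0.1981, -0.1437, 0.9659, 0.0842).
Qᵀb = (-0.5345, -5.3982, -2.6947).
Back-substitute: x_3 = -2.6947/3.8637 = -0.6974.
x_2 = (-5.3982 − 1.0353·(-0.6974))/3.8638 = -1.2103.
x_1 = (-0.5345 + 3.4744·(-1.2103) + 3.7417·(-0.6974))/3.7417 = -1.9641.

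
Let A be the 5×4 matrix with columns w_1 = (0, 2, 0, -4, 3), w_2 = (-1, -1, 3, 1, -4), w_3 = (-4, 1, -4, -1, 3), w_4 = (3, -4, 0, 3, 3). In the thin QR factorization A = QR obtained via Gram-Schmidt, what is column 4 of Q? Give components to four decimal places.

q_4 = (-0.1851, -0.7256, 0.3936, 0.0362, 0.5320)

w_1 = (0, 2, 0, -4, 3); ‖w_1‖ = 5.3852, so q_1 = (0.0000, 0.3714, 0.0000, -0.7428, 0.5571).
q_1·w_2 = 0.0000·(-1) + 0.3714·(-1) + 0.0000·3 + (-0.7428)·1 + 0.5571·(-4) = -3.3425.
u_2 = w_2 + 3.3425·q_1 = (-1.0000, 0.2414, 3.0000, -1.4828, -2.1379).
‖u_2‖ = 4.1021, so q_2 = (-0.2438, 0.0588, 0.7313, -0.3615, -0.5212).
q_1·w_3 = 0.0000·(-4) + 0.3714·1 + 0.0000·(-4) + (-0.7428)·(-1) + 0.5571·3 = 2.7854; q_2·w_3 = (-0.2438)·(-4) + 0.0588·1 + 0.7313·(-4) + (-0.3615)·(-1) + (-0.5212)·3 = -3.0934.
u_3 = w_3 − 2.7854·q_1 + 3.0934·q_2 = (-4.7541, 0.1475, -1.7377, -0.0492, -0.1639).
‖u_3‖ = 5.0668, so q_3 = (-0.9383, 0.0291, -0.3430, -0.0097, -0.0324).
q_1·w_4 = 0.0000·3 + 0.3714·(-4) + 0.0000·0 + (-0.7428)·3 + 0.5571·3 = -2.0426; q_2·w_4 = (-0.2438)·3 + 0.0588·(-4) + 0.7313·0 + (-0.3615)·3 + (-0.5212)·3 = -3.6146; q_3·w_4 = (-0.9383)·3 + 0.0291·(-4) + (-0.3430)·0 + (-0.0097)·3 + (-0.0324)·3 = -3.0575.
u_4 = w_4 + 2.0426·q_1 + 3.6146·q_2 + 3.0575·q_3 = (-0.7500, -2.9397, 1.5948, 0.1466, 2.1552).
‖u_4‖ = 4.0514, so q_4 = (-0.1851, -0.7256, 0.3936, 0.0362, 0.5320).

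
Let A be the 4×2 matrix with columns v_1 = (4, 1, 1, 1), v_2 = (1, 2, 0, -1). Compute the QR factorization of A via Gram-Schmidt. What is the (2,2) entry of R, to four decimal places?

v_1 = (4, 1, 1, 1); ‖v_1‖ = 4.3589, so e_1 = (0.9177, 0.2294, 0.2294, 0.2294).
e_1·v_2 = 0.9177·1 + 0.2294·2 + 0.2294·0 + 0.2294·(-1) = 1.1471.
u_2 = v_2 − 1.1471·e_1 = (-0.0526, 1.7368, -0.2632, -1.2632).
r_{22} = ‖u_2‖ = 2.1643.

r_{22} = 2.1643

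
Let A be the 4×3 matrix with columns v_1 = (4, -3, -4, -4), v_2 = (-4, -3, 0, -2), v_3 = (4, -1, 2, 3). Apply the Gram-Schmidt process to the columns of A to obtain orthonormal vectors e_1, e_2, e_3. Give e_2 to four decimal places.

e_1 = v_1/‖v_1‖ = (4, -3, -4, -4)/7.5498 = (0.5298, -0.3974, -0.5298, -0.5298).
r_{12} = e_1·v_2 = 0.1325.
u_2 = v_2 − 0.1325·e_1 = (-4.0702, -2.9474, 0.0702, -1.9298).
‖u_2‖ = 5.3835, so e_2 = (-0.7560, -0.5475, 0.0130, -0.3585).

e_2 = (-0.7560, -0.5475, 0.0130, -0.3585)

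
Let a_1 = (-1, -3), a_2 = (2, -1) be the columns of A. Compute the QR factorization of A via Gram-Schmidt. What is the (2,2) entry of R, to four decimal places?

r_{22} = 2.2136

e_1 = a_1/‖a_1‖ = (-1, -3)/3.1623 = (-0.3162, -0.9487).
r_{12} = e_1·a_2 = 0.3162.
u_2 = a_2 − 0.3162·e_1 = (2.1000, -0.7000).
r_{22} = ‖u_2‖ = 2.2136.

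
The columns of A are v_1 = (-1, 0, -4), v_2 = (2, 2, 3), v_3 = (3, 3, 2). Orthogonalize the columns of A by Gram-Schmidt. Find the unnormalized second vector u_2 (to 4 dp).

u_2 = (1.1765, 2.0000, -0.2941)

q_1 = v_1/‖v_1‖ = (-1, 0, -4)/4.1231 = (-0.2425, 0.0000, -0.9701).
r_{12} = q_1·v_2 = -3.3955.
u_2 = v_2 + 3.3955·q_1 = (1.1765, 2.0000, -0.2941).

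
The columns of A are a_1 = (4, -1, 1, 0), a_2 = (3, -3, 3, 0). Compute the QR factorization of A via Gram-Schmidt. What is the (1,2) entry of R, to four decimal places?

r_{12} = 4.2426

q_1 = a_1/‖a_1‖ = (4, -1, 1, 0)/4.2426 = (0.9428, -0.2357, 0.2357, 0.0000).
r_{12} = q_1·a_2 = 4.2426.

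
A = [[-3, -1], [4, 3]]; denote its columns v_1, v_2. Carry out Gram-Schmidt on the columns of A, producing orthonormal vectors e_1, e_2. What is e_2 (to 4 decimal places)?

v_1 = (-3, 4); ‖v_1‖ = 5.0000, so e_1 = (-0.6000, 0.8000).
e_1·v_2 = (-0.6000)·(-1) + 0.8000·3 = 3.0000.
u_2 = v_2 − 3.0000·e_1 = (0.8000, 0.6000).
‖u_2‖ = 1.0000, so e_2 = (0.8000, 0.6000).

e_2 = (0.8000, 0.6000)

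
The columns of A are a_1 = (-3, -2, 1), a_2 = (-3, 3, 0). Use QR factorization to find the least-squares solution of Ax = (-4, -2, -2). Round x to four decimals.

x = (0.9630, 0.1728)

a_1 = (-3, -2, 1); ‖a_1‖ = 3.7417, so e_1 = (-0.8018, -0.5345, 0.2673).
e_1·a_2 = (-0.8018)·(-3) + (-0.5345)·3 + 0.2673·0 = 0.8018.
u_2 = a_2 − 0.8018·e_1 = (-2.3571, 3.4286, -0.2143).
‖u_2‖ = 4.1662, so e_2 = (-0.5658, 0.8230, -0.0514).
Qᵀb = (3.7417, 0.7201).
Back-substitute: x_2 = 0.7201/4.1662 = 0.1728.
x_1 = (3.7417 − 0.8018·0.1728)/3.7417 = 0.9630.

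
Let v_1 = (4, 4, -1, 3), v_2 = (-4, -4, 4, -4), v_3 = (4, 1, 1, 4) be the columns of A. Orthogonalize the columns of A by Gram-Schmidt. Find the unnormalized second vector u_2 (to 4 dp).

e_1 = v_1/‖v_1‖ = (4, 4, -1, 3)/6.4807 = (0.6172, 0.6172, -0.1543, 0.4629).
r_{12} = e_1·v_2 = -7.4066.
u_2 = v_2 + 7.4066·e_1 = (0.5714, 0.5714, 2.8571, -0.5714).

u_2 = (0.5714, 0.5714, 2.8571, -0.5714)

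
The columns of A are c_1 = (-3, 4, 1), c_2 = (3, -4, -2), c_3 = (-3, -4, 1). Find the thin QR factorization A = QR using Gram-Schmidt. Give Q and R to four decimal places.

c_1 = (-3, 4, 1); ‖c_1‖ = 5.0990, so q_1 = (-0.5883, 0.7845, 0.1961).
q_1·c_2 = (-0.5883)·3 + 0.7845·(-4) + 0.1961·(-2) = -5.2951.
u_2 = c_2 + 5.2951·q_1 = (-0.1154, 0.1538, -0.9615).
‖u_2‖ = 0.9806, so q_2 = (-0.1177, 0.1569, -0.9806).
q_1·c_3 = (-0.5883)·(-3) + 0.7845·(-4) + 0.1961·1 = -1.1767; q_2·c_3 = (-0.1177)·(-3) + 0.1569·(-4) + (-0.9806)·1 = -1.2551.
u_3 = c_3 + 1.1767·q_1 + 1.2551·q_2 = (-3.8400, -2.8800, 0.0000).
‖u_3‖ = 4.8000, so q_3 = (-0.8000, -0.6000, 0.0000).

Q = [[-0.5883, -0.1177, -0.8000], [0.7845, 0.1569, -0.6000], [0.1961, -0.9806, 0.0000]], R = [[5.0990, -5.2951, -1.1767], [0.0000, 0.9806, -1.2551], [0.0000, 0.0000, 4.8000]]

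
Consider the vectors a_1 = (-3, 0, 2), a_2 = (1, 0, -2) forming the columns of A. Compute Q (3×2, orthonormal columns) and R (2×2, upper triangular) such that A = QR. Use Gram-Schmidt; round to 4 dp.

Q = [[-0.8321, -0.5547], [0.0000, 0.0000], [0.5547, -0.8321]], R = [[3.6056, -1.9415], [0.0000, 1.1094]]

e_1 = a_1/‖a_1‖ = (-3, 0, 2)/3.6056 = (-0.8321, 0.0000, 0.5547).
r_{12} = e_1·a_2 = -1.9415.
u_2 = a_2 + 1.9415·e_1 = (-0.6154, 0.0000, -0.9231).
‖u_2‖ = 1.1094, so e_2 = (-0.5547, 0.0000, -0.8321).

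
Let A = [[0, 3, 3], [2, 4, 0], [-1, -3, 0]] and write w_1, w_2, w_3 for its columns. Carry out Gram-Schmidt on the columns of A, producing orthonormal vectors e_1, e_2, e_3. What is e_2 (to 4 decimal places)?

w_1 = (0, 2, -1); ‖w_1‖ = 2.2361, so e_1 = (0.0000, 0.8944, -0.4472).
e_1·w_2 = 0.0000·3 + 0.8944·4 + (-0.4472)·(-3) = 4.9193.
u_2 = w_2 − 4.9193·e_1 = (3.0000, -0.4000, -0.8000).
‖u_2‖ = 3.1305, so e_2 = (0.9583, -0.1278, -0.2556).

e_2 = (0.9583, -0.1278, -0.2556)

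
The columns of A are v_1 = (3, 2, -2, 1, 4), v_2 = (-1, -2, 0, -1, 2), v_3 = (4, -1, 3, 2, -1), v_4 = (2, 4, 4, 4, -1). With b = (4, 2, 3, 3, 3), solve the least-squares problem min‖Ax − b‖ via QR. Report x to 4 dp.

q_1 = v_1/‖v_1‖ = (3, 2, -2, 1, 4)/5.8310 = (0.5145, 0.3430, -0.3430, 0.1715, 0.6860).
r_{12} = q_1·v_2 = 0.0000.
u_2 = v_2 + 0.0000·q_1 = (-1.0000, -2.0000, 0.0000, -1.0000, 2.0000).
‖u_2‖ = 3.1623, so q_2 = (-0.3162, -0.6325, 0.0000, -0.3162, 0.6325).
r_{13} = q_1·v_3 = 0.3430; r_{23} = q_2·v_3 = -1.8974.
u_3 = v_3 − 0.3430·q_1 + 1.8974·q_2 = (3.2235, -2.3176, 3.1176, 1.3412, -0.0353).
‖u_3‖ = 5.2233, so q_3 = (0.6171, -0.4437, 0.5969, 0.2568, -0.0068).
r_{14} = q_1·v_4 = 1.0290; r_{24} = q_2·v_4 = -5.0596; r_{34} = q_3·v_4 = 2.8808.
u_4 = v_4 − 1.0290·q_1 + 5.0596·q_2 − 2.8808·q_3 = (-1.9073, 1.7253, 2.6335, 1.4838, 1.5136).
‖u_4‖ = 4.2476, so q_4 = (-0.4490, 0.4062, 0.6200, 0.3493, 0.3563).
Qᵀb = (4.2875, -1.5811, 4.1218, 2.9932).
Back-substitute: x_4 = 2.9932/4.2476 = 0.7047.
x_3 = (4.1218 − 2.8808·0.7047)/5.2233 = 0.4005.
x_2 = (-1.5811 + 1.8974·0.4005 + 5.0596·0.7047)/3.1623 = 0.8678.
x_1 = (4.2875 + 0.0000·0.8678 − 0.3430·0.4005 − 1.0290·0.7047)/5.8310 = 0.5874.

x = (0.5874, 0.8678, 0.4005, 0.7047)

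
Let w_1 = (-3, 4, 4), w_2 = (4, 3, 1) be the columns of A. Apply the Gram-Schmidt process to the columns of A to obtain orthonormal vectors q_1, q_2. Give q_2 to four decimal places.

w_1 = (-3, 4, 4); ‖w_1‖ = 6.4031, so q_1 = (-0.4685, 0.6247, 0.6247).
q_1·w_2 = (-0.4685)·4 + 0.6247·3 + 0.6247·1 = 0.6247.
u_2 = w_2 − 0.6247·q_1 = (4.2927, 2.6098, 0.6098).
‖u_2‖ = 5.0606, so q_2 = (0.8483, 0.5157, 0.1205).

q_2 = (0.8483, 0.5157, 0.1205)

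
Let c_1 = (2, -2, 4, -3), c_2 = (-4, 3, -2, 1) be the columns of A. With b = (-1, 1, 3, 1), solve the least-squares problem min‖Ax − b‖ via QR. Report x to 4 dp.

x = (0.5479, 0.5233)

q_1 = c_1/‖c_1‖ = (2, -2, 4, -3)/5.7446 = (0.3482, -0.3482, 0.6963, -0.5222).
r_{12} = q_1·c_2 = -4.3519.
u_2 = c_2 + 4.3519·q_1 = (-2.4848, 1.4848, 1.0303, -1.2727).
‖u_2‖ = 3.3257, so q_2 = (-0.7472, 0.4465, 0.3098, -0.3827).
Qᵀb = (0.8704, 1.7403).
Back-substitute: x_2 = 1.7403/3.3257 = 0.5233.
x_1 = (0.8704 + 4.3519·0.5233)/5.7446 = 0.5479.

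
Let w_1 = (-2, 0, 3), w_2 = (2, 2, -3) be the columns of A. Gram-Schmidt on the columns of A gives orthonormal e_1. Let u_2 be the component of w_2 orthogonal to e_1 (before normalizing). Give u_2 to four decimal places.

u_2 = (0.0000, 2.0000, 0.0000)

w_1 = (-2, 0, 3); ‖w_1‖ = 3.6056, so e_1 = (-0.5547, 0.0000, 0.8321).
e_1·w_2 = (-0.5547)·2 + 0.0000·2 + 0.8321·(-3) = -3.6056.
u_2 = w_2 + 3.6056·e_1 = (0.0000, 2.0000, 0.0000).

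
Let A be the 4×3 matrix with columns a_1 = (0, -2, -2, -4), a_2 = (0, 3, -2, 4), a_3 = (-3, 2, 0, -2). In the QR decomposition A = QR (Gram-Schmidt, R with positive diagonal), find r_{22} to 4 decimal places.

r_{22} = 3.9370

q_1 = a_1/‖a_1‖ = (0, -2, -2, -4)/4.8990 = (0.0000, -0.4082, -0.4082, -0.8165).
r_{12} = q_1·a_2 = -3.6742.
u_2 = a_2 + 3.6742·q_1 = (0.0000, 1.5000, -3.5000, 1.0000).
r_{22} = ‖u_2‖ = 3.9370.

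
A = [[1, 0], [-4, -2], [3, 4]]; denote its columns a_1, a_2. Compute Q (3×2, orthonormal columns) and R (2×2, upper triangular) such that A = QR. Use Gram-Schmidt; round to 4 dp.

a_1 = (1, -4, 3); ‖a_1‖ = 5.0990, so q_1 = (0.1961, -0.7845, 0.5883).
q_1·a_2 = 0.1961·0 + (-0.7845)·(-2) + 0.5883·4 = 3.9223.
u_2 = a_2 − 3.9223·q_1 = (-0.7692, 1.0769, 1.6923).
‖u_2‖ = 2.1483, so q_2 = (-0.3581, 0.5013, 0.7877).

Q = [[0.1961, -0.3581], [-0.7845, 0.5013], [0.5883, 0.7877]], R = [[5.0990, 3.9223], [0.0000, 2.1483]]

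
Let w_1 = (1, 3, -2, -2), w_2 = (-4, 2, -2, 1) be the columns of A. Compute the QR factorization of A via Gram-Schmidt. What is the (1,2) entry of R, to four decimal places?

q_1 = w_1/‖w_1‖ = (1, 3, -2, -2)/4.2426 = (0.2357, 0.7071, -0.4714, -0.4714).
r_{12} = q_1·w_2 = 0.9428.

r_{12} = 0.9428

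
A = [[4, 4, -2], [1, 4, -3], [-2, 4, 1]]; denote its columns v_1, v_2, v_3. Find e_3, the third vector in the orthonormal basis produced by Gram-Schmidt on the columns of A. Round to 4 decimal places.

v_1 = (4, 1, -2); ‖v_1‖ = 4.5826, so e_1 = (0.8729, 0.2182, -0.4364).
e_1·v_2 = 0.8729·4 + 0.2182·4 + (-0.4364)·4 = 2.6186.
u_2 = v_2 − 2.6186·e_1 = (1.7143, 3.4286, 5.1429).
‖u_2‖ = 6.4143, so e_2 = (0.2673, 0.5345, 0.8018).
e_1·v_3 = 0.8729·(-2) + 0.2182·(-3) + (-0.4364)·1 = -2.8368; e_2·v_3 = 0.2673·(-2) + 0.5345·(-3) + 0.8018·1 = -1.3363.
u_3 = v_3 + 2.8368·e_1 + 1.3363·e_2 = (0.8333, -1.6667, 0.8333).
‖u_3‖ = 2.0412, so e_3 = (0.4082, -0.8165, 0.4082).

e_3 = (0.4082, -0.8165, 0.4082)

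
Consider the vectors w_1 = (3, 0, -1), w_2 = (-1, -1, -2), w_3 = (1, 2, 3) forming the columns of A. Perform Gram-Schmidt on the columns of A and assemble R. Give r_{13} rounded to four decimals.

w_1 = (3, 0, -1); ‖w_1‖ = 3.1623, so q_1 = (0.9487, 0.0000, -0.3162).
r_{13} = q_1·w_3 = 0.0000.

r_{13} = 0.0000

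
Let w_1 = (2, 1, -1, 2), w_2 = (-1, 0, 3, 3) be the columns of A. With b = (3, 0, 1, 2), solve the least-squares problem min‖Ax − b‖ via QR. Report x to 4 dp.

w_1 = (2, 1, -1, 2); ‖w_1‖ = 3.1623, so e_1 = (0.6325, 0.3162, -0.3162, 0.6325).
e_1·w_2 = 0.6325·(-1) + 0.3162·0 + (-0.3162)·3 + 0.6325·3 = 0.3162.
u_2 = w_2 − 0.3162·e_1 = (-1.2000, -0.1000, 3.1000, 2.8000).
‖u_2‖ = 4.3474, so e_2 = (-0.2760, -0.0230, 0.7131, 0.6441).
Qᵀb = (2.8460, 1.1731).
Back-substitute: x_2 = 1.1731/4.3474 = 0.2698.
x_1 = (2.8460 − 0.3162·0.2698)/3.1623 = 0.8730.

x = (0.8730, 0.2698)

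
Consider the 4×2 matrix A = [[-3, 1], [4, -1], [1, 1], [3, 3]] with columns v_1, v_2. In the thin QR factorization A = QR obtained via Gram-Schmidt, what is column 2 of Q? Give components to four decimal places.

q_1 = v_1/‖v_1‖ = (-3, 4, 1, 3)/5.9161 = (-0.5071, 0.6761, 0.1690, 0.5071).
r_{12} = q_1·v_2 = 0.5071.
u_2 = v_2 − 0.5071·q_1 = (1.2571, -1.3429, 0.9143, 2.7429).
‖u_2‖ = 3.4268, so q_2 = (0.3669, -0.3919, 0.2668, 0.8004).

q_2 = (0.3669, -0.3919, 0.2668, 0.8004)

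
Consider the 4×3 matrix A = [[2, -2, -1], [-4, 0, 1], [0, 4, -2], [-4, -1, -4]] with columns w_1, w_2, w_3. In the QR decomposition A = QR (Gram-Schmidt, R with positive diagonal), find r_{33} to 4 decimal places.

q_1 = w_1/‖w_1‖ = (2, -4, 0, -4)/6.0000 = (0.3333, -0.6667, 0.0000, -0.6667).
r_{12} = q_1·w_2 = 0.0000.
u_2 = w_2 + 0.0000·q_1 = (-2.0000, 0.0000, 4.0000, -1.0000).
‖u_2‖ = 4.5826, so q_2 = (-0.4364, 0.0000, 0.8729, -0.2182).
r_{13} = q_1·w_3 = 1.6667; r_{23} = q_2·w_3 = -0.4364.
u_3 = w_3 − 1.6667·q_1 + 0.4364·q_2 = (-1.7460, 2.1111, -1.6190, -2.9841).
r_{33} = ‖u_3‖ = 4.3625.

r_{33} = 4.3625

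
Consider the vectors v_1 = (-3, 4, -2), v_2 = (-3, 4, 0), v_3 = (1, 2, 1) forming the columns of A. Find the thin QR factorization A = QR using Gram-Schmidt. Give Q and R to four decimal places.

Q = [[-0.5571, -0.2228, 0.8000], [0.7428, 0.2971, 0.6000], [-0.3714, 0.9285, 0.0000]], R = [[5.3852, 4.6424, 0.5571], [0.0000, 1.8570, 1.2999], [0.0000, 0.0000, 2.0000]]

v_1 = (-3, 4, -2); ‖v_1‖ = 5.3852, so q_1 = (-0.5571, 0.7428, -0.3714).
q_1·v_2 = (-0.5571)·(-3) + 0.7428·4 + (-0.3714)·0 = 4.6424.
u_2 = v_2 − 4.6424·q_1 = (-0.4138, 0.5517, 1.7241).
‖u_2‖ = 1.8570, so q_2 = (-0.2228, 0.2971, 0.9285).
q_1·v_3 = (-0.5571)·1 + 0.7428·2 + (-0.3714)·1 = 0.5571; q_2·v_3 = (-0.2228)·1 + 0.2971·2 + 0.9285·1 = 1.2999.
u_3 = v_3 − 0.5571·q_1 − 1.2999·q_2 = (1.6000, 1.2000, 0.0000).
‖u_3‖ = 2.0000, so q_3 = (0.8000, 0.6000, 0.0000).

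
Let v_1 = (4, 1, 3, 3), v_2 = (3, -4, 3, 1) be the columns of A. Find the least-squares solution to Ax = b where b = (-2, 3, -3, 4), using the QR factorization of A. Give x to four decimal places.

v_1 = (4, 1, 3, 3); ‖v_1‖ = 5.9161, so e_1 = (0.6761, 0.1690, 0.5071, 0.5071).
e_1·v_2 = 0.6761·3 + 0.1690·(-4) + 0.5071·3 + 0.5071·1 = 3.3806.
u_2 = v_2 − 3.3806·e_1 = (0.7143, -4.5714, 1.2857, -0.7143).
‖u_2‖ = 4.8550, so e_2 = (0.1471, -0.9416, 0.2648, -0.1471).
Qᵀb = (-0.3381, -4.5019).
Back-substitute: x_2 = -4.5019/4.8550 = -0.9273.
x_1 = (-0.3381 − 3.3806·(-0.9273))/5.9161 = 0.4727.

x = (0.4727, -0.9273)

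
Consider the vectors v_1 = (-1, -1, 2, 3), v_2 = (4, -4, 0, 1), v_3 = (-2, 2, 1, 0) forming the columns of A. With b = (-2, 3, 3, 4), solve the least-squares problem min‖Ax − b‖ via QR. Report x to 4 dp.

x = (0.7571, 0.4714, 2.1143)

e_1 = v_1/‖v_1‖ = (-1, -1, 2, 3)/3.8730 = (-0.2582, -0.2582, 0.5164, 0.7746).
r_{12} = e_1·v_2 = 0.7746.
u_2 = v_2 − 0.7746·e_1 = (4.2000, -3.8000, -0.4000, 0.4000).
‖u_2‖ = 5.6921, so e_2 = (0.7379, -0.6676, -0.0703, 0.0703).
r_{13} = e_1·v_3 = 0.5164; r_{23} = e_2·v_3 = -2.8812.
u_3 = v_3 − 0.5164·e_1 + 2.8812·e_2 = (0.2593, 0.2099, 0.5309, -0.1975).
‖u_3‖ = 0.6573, so e_3 = (0.3944, 0.3193, 0.8076, -0.3005).
Qᵀb = (4.3894, -3.4082, 1.3898).
Back-substitute: x_3 = 1.3898/0.6573 = 2.1143.
x_2 = (-3.4082 + 2.8812·2.1143)/5.6921 = 0.4714.
x_1 = (4.3894 − 0.7746·0.4714 − 0.5164·2.1143)/3.8730 = 0.7571.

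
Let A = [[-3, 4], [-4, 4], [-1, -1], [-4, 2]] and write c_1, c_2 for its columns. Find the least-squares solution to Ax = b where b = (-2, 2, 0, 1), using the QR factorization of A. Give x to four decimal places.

c_1 = (-3, -4, -1, -4); ‖c_1‖ = 6.4807, so q_1 = (-0.4629, -0.6172, -0.1543, -0.6172).
q_1·c_2 = (-0.4629)·4 + (-0.6172)·4 + (-0.1543)·(-1) + (-0.6172)·2 = -5.4006.
u_2 = c_2 + 5.4006·q_1 = (1.5000, 0.6667, -1.8333, -1.3333).
‖u_2‖ = 2.7988, so q_2 = (0.5359, 0.2382, -0.6550, -0.4764).
Qᵀb = (-0.9258, -1.0719).
Back-substitute: x_2 = -1.0719/2.7988 = -0.3830.
x_1 = (-0.9258 + 5.4006·(-0.3830))/6.4807 = -0.4620.

x = (-0.4620, -0.3830)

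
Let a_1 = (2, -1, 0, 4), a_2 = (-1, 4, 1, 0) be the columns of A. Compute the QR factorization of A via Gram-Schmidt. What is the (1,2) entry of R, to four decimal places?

r_{12} = -1.3093

a_1 = (2, -1, 0, 4); ‖a_1‖ = 4.5826, so e_1 = (0.4364, -0.2182, 0.0000, 0.8729).
r_{12} = e_1·a_2 = -1.3093.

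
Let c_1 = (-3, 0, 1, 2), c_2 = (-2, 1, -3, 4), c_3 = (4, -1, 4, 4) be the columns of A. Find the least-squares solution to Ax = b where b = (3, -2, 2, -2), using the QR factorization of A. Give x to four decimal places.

x = (-0.3361, -0.5722, 0.2273)

e_1 = c_1/‖c_1‖ = (-3, 0, 1, 2)/3.7417 = (-0.8018, 0.0000, 0.2673, 0.5345).
r_{12} = e_1·c_2 = 2.9399.
u_2 = c_2 − 2.9399·e_1 = (0.3571, 1.0000, -3.7857, 2.4286).
‖u_2‖ = 4.6214, so e_2 = (0.0773, 0.2164, -0.8192, 0.5255).
r_{13} = e_1·c_3 = 0.0000; r_{23} = e_2·c_3 = -1.0819.
u_3 = c_3 + 0.0000·e_1 + 1.0819·e_2 = (4.0836, -0.7659, 3.1137, 4.5686).
‖u_3‖ = 6.9159, so e_3 = (0.5905, -0.1107, 0.4502, 0.6606).
Qᵀb = (-2.9399, -2.8903, 1.5722).
Back-substitute: x_3 = 1.5722/6.9159 = 0.2273.
x_2 = (-2.8903 + 1.0819·0.2273)/4.6214 = -0.5722.
x_1 = (-2.9399 − 2.9399·(-0.5722) + 0.0000·0.2273)/3.7417 = -0.3361.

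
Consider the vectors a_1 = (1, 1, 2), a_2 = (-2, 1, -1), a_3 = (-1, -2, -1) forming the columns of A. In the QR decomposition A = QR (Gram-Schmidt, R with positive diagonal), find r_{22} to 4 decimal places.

a_1 = (1, 1, 2); ‖a_1‖ = 2.4495, so e_1 = (0.4082, 0.4082, 0.8165).
e_1·a_2 = 0.4082·(-2) + 0.4082·1 + 0.8165·(-1) = -1.2247.
u_2 = a_2 + 1.2247·e_1 = (-1.5000, 1.5000, 0.0000).
r_{22} = ‖u_2‖ = 2.1213.

r_{22} = 2.1213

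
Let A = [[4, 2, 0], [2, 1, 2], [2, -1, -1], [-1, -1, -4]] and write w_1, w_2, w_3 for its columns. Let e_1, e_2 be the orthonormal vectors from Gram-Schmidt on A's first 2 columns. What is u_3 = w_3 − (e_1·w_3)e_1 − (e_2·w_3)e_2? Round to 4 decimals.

e_1 = w_1/‖w_1‖ = (4, 2, 2, -1)/5.0000 = (0.8000, 0.4000, 0.4000, -0.2000).
r_{12} = e_1·w_2 = 1.8000.
u_2 = w_2 − 1.8000·e_1 = (0.5600, 0.2800, -1.7200, -0.6400).
‖u_2‖ = 1.9391, so e_2 = (0.2888, 0.1444, -0.8870, -0.3301).
r_{13} = e_1·w_3 = 1.2000; r_{23} = e_2·w_3 = 2.4960.
u_3 = w_3 − 1.2000·e_1 − 2.4960·e_2 = (-1.6809, 1.1596, 0.7340, -2.9362).

u_3 = (-1.6809, 1.1596, 0.7340, -2.9362)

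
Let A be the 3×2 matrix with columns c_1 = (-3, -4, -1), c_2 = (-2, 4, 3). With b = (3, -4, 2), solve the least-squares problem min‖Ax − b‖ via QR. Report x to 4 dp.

q_1 = c_1/‖c_1‖ = (-3, -4, -1)/5.0990 = (-0.5883, -0.7845, -0.1961).
r_{12} = q_1·c_2 = -2.5495.
u_2 = c_2 + 2.5495·q_1 = (-3.5000, 2.0000, 2.5000).
‖u_2‖ = 4.7434, so q_2 = (-0.7379, 0.4216, 0.5270).
Qᵀb = (0.9806, -2.8460).
Back-substitute: x_2 = -2.8460/4.7434 = -0.6000.
x_1 = (0.9806 + 2.5495·(-0.6000))/5.0990 = -0.1077.

x = (-0.1077, -0.6000)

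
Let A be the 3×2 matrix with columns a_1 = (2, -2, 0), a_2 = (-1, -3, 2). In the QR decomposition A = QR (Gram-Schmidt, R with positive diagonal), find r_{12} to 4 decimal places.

r_{12} = 1.4142

a_1 = (2, -2, 0); ‖a_1‖ = 2.8284, so e_1 = (0.7071, -0.7071, 0.0000).
r_{12} = e_1·a_2 = 1.4142.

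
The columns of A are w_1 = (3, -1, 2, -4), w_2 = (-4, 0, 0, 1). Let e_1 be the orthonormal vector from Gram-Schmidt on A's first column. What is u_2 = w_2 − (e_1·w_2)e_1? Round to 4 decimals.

u_2 = (-2.4000, -0.5333, 1.0667, -1.1333)

w_1 = (3, -1, 2, -4); ‖w_1‖ = 5.4772, so e_1 = (0.5477, -0.1826, 0.3651, -0.7303).
e_1·w_2 = 0.5477·(-4) + (-0.1826)·0 + 0.3651·0 + (-0.7303)·1 = -2.9212.
u_2 = w_2 + 2.9212·e_1 = (-2.4000, -0.5333, 1.0667, -1.1333).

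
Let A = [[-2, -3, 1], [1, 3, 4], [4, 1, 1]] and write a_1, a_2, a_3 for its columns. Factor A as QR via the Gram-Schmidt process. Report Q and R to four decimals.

q_1 = a_1/‖a_1‖ = (-2, 1, 4)/4.5826 = (-0.4364, 0.2182, 0.8729).
r_{12} = q_1·a_2 = 2.8368.
u_2 = a_2 − 2.8368·q_1 = (-1.7619, 2.3810, -1.4762).
‖u_2‖ = 3.3094, so q_2 = (-0.5324, 0.7194, -0.4461).
r_{13} = q_1·a_3 = 1.3093; r_{23} = q_2·a_3 = 1.8993.
u_3 = a_3 − 1.3093·q_1 − 1.8993·q_2 = (2.5826, 2.3478, 0.7043).
‖u_3‖ = 3.5607, so q_3 = (0.7253, 0.6594, 0.1978).

Q = [[-0.4364, -0.5324, 0.7253], [0.2182, 0.7194, 0.6594], [0.8729, -0.4461, 0.1978]], R = [[4.5826, 2.8368, 1.3093], [0.0000, 3.3094, 1.8993], [0.0000, 0.0000, 3.5607]]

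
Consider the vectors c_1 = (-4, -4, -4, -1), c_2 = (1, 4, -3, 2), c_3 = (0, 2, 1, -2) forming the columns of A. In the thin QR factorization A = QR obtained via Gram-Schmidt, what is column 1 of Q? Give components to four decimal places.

q_1 = c_1/‖c_1‖ = (-4, -4, -4, -1)/7.0000 = (-0.5714, -0.5714, -0.5714, -0.1429).

q_1 = (-0.5714, -0.5714, -0.5714, -0.1429)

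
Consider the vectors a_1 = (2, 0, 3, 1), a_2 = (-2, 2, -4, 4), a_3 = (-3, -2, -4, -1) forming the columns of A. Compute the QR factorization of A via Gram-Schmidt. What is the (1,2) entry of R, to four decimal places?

r_{12} = -3.2071

a_1 = (2, 0, 3, 1); ‖a_1‖ = 3.7417, so e_1 = (0.5345, 0.0000, 0.8018, 0.2673).
r_{12} = e_1·a_2 = -3.2071.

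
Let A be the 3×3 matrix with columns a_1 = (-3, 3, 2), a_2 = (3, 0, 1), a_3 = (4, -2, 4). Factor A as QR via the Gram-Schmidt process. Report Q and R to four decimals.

Q = [[-0.6396, 0.7337, -0.2294], [0.6396, 0.3424, -0.6882], [0.4264, 0.5869, 0.6882]], R = [[4.6904, -1.4924, -2.1320], [0.0000, 2.7880, 4.5977], [0.0000, 0.0000, 3.2118]]

a_1 = (-3, 3, 2); ‖a_1‖ = 4.6904, so q_1 = (-0.6396, 0.6396, 0.4264).
q_1·a_2 = (-0.6396)·3 + 0.6396·0 + 0.4264·1 = -1.4924.
u_2 = a_2 + 1.4924·q_1 = (2.0455, 0.9545, 1.6364).
‖u_2‖ = 2.7880, so q_2 = (0.7337, 0.3424, 0.5869).
q_1·a_3 = (-0.6396)·4 + 0.6396·(-2) + 0.4264·4 = -2.1320; q_2·a_3 = 0.7337·4 + 0.3424·(-2) + 0.5869·4 = 4.5977.
u_3 = a_3 + 2.1320·q_1 − 4.5977·q_2 = (-0.7368, -2.2105, 2.2105).
‖u_3‖ = 3.2118, so q_3 = (-0.2294, -0.6882, 0.6882).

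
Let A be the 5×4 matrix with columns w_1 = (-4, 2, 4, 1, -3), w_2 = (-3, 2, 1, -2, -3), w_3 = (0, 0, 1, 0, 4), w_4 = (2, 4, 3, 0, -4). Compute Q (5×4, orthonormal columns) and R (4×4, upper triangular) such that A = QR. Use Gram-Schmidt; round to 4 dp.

w_1 = (-4, 2, 4, 1, -3); ‖w_1‖ = 6.7823, so e_1 = (-0.5898, 0.2949, 0.5898, 0.1474, -0.4423).
e_1·w_2 = (-0.5898)·(-3) + 0.2949·2 + 0.5898·1 + 0.1474·(-2) + (-0.4423)·(-3) = 3.9809.
u_2 = w_2 − 3.9809·e_1 = (-0.6522, 0.8261, -1.3478, -2.5870, -1.2391).
‖u_2‖ = 3.3395, so e_2 = (-0.1953, 0.2474, -0.4036, -0.7747, -0.3711).
e_1·w_3 = (-0.5898)·0 + 0.2949·0 + 0.5898·1 + 0.1474·0 + (-0.4423)·4 = -1.1795; e_2·w_3 = (-0.1953)·0 + 0.2474·0 + (-0.4036)·1 + (-0.7747)·0 + (-0.3711)·4 = -1.8878.
u_3 = w_3 + 1.1795·e_1 + 1.8878·e_2 = (-1.0643, 0.8148, 0.9337, -1.2885, 2.7778).
‖u_3‖ = 3.4706, so e_3 = (-0.3067, 0.2348, 0.2690, -0.3713, 0.8004).
e_1·w_4 = (-0.5898)·2 + 0.2949·4 + 0.5898·3 + 0.1474·0 + (-0.4423)·(-4) = 3.5386; e_2·w_4 = (-0.1953)·2 + 0.2474·4 + (-0.4036)·3 + (-0.7747)·0 + (-0.3711)·(-4) = 0.8723; e_3·w_4 = (-0.3067)·2 + 0.2348·4 + 0.2690·3 + (-0.3713)·0 + 0.8004·(-4) = -2.0686.
u_4 = w_4 − 3.5386·e_1 − 0.8723·e_2 + 2.0686·e_3 = (3.6229, 3.2264, 1.8217, -0.6140, -0.4554).
‖u_4‖ = 5.2381, so e_4 = (0.6916, 0.6159, 0.3478, -0.1172, -0.0869).

Q = [[-0.5898, -0.1953, -0.3067, 0.6916], [0.2949, 0.2474, 0.2348, 0.6159], [0.5898, -0.4036, 0.2690, 0.3478], [0.1474, -0.7747, -0.3713, -0.1172], [-0.4423, -0.3711, 0.8004, -0.0869]], R = [[6.7823, 3.9809, -1.1795, 3.5386], [0.0000, 3.3395, -1.8878, 0.8723], [0.0000, 0.0000, 3.4706, -2.0686], [0.0000, 0.0000, 0.0000, 5.2381]]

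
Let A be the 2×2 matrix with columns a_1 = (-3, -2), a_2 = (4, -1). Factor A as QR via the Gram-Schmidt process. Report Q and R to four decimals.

Q = [[-0.8321, 0.5547], [-0.5547, -0.8321]], R = [[3.6056, -2.7735], [0.0000, 3.0509]]

q_1 = a_1/‖a_1‖ = (-3, -2)/3.6056 = (-0.8321, -0.5547).
r_{12} = q_1·a_2 = -2.7735.
u_2 = a_2 + 2.7735·q_1 = (1.6923, -2.5385).
‖u_2‖ = 3.0509, so q_2 = (0.5547, -0.8321).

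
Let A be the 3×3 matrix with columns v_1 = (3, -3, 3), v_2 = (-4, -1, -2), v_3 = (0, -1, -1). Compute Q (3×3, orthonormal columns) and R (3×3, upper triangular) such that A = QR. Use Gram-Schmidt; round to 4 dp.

v_1 = (3, -3, 3); ‖v_1‖ = 5.1962, so e_1 = (0.5774, -0.5774, 0.5774).
e_1·v_2 = 0.5774·(-4) + (-0.5774)·(-1) + 0.5774·(-2) = -2.8868.
u_2 = v_2 + 2.8868·e_1 = (-2.3333, -2.6667, -0.3333).
‖u_2‖ = 3.5590, so e_2 = (-0.6556, -0.7493, -0.0937).
e_1·v_3 = 0.5774·0 + (-0.5774)·(-1) + 0.5774·(-1) = 0.0000; e_2·v_3 = (-0.6556)·0 + (-0.7493)·(-1) + (-0.0937)·(-1) = 0.8429.
u_3 = v_3 + 0.0000·e_1 − 0.8429·e_2 = (0.5526, -0.3684, -0.9211).
‖u_3‖ = 1.1355, so e_3 = (0.4867, -0.3244, -0.8111).

Q = [[0.5774, -0.6556, 0.4867], [-0.5774, -0.7493, -0.3244], [0.5774, -0.0937, -0.8111]], R = [[5.1962, -2.8868, 0.0000], [0.0000, 3.5590, 0.8429], [0.0000, 0.0000, 1.1355]]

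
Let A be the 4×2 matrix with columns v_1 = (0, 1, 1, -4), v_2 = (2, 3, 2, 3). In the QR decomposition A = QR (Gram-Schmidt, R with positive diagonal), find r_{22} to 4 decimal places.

r_{22} = 4.8247

v_1 = (0, 1, 1, -4); ‖v_1‖ = 4.2426, so e_1 = (0.0000, 0.2357, 0.2357, -0.9428).
e_1·v_2 = 0.0000·2 + 0.2357·3 + 0.2357·2 + (-0.9428)·3 = -1.6499.
u_2 = v_2 + 1.6499·e_1 = (2.0000, 3.3889, 2.3889, 1.4444).
r_{22} = ‖u_2‖ = 4.8247.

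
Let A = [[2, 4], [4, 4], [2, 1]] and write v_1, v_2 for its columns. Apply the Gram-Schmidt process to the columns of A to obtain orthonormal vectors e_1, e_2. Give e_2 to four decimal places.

e_2 = (0.8339, -0.1516, -0.5307)

v_1 = (2, 4, 2); ‖v_1‖ = 4.8990, so e_1 = (0.4082, 0.8165, 0.4082).
e_1·v_2 = 0.4082·4 + 0.8165·4 + 0.4082·1 = 5.3072.
u_2 = v_2 − 5.3072·e_1 = (1.8333, -0.3333, -1.1667).
‖u_2‖ = 2.1985, so e_2 = (0.8339, -0.1516, -0.5307).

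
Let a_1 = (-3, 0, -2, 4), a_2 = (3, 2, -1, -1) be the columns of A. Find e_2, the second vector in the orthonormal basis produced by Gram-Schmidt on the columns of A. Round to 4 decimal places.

e_2 = (0.5659, 0.6078, -0.5344, 0.1572)

e_1 = a_1/‖a_1‖ = (-3, 0, -2, 4)/5.3852 = (-0.5571, 0.0000, -0.3714, 0.7428).
r_{12} = e_1·a_2 = -2.0426.
u_2 = a_2 + 2.0426·e_1 = (1.8621, 2.0000, -1.7586, 0.5172).
‖u_2‖ = 3.2905, so e_2 = (0.5659, 0.6078, -0.5344, 0.1572).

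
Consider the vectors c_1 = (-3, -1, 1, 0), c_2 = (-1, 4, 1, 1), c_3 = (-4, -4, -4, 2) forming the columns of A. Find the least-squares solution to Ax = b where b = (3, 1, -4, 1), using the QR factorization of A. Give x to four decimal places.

x = (-1.8755, 0.3019, 0.5525)

c_1 = (-3, -1, 1, 0); ‖c_1‖ = 3.3166, so e_1 = (-0.9045, -0.3015, 0.3015, 0.0000).
e_1·c_2 = (-0.9045)·(-1) + (-0.3015)·4 + 0.3015·1 + 0.0000·1 = 0.0000.
u_2 = c_2 + 0.0000·e_1 = (-1.0000, 4.0000, 1.0000, 1.0000).
‖u_2‖ = 4.3589, so e_2 = (-0.2294, 0.9177, 0.2294, 0.2294).
e_1·c_3 = (-0.9045)·(-4) + (-0.3015)·(-4) + 0.3015·(-4) + 0.0000·2 = 3.6181; e_2·c_3 = (-0.2294)·(-4) + 0.9177·(-4) + 0.2294·(-4) + 0.2294·2 = -3.2118.
u_3 = c_3 − 3.6181·e_1 + 3.2118·e_2 = (-1.4641, 0.0383, -4.3541, 2.7368).
‖u_3‖ = 5.3473, so e_3 = (-0.2738, 0.0072, -0.8143, 0.5118).
Qᵀb = (-4.2212, -0.4588, 2.9546).
Back-substitute: x_3 = 2.9546/5.3473 = 0.5525.
x_2 = (-0.4588 + 3.2118·0.5525)/4.3589 = 0.3019.
x_1 = (-4.2212 + 0.0000·0.3019 − 3.6181·0.5525)/3.3166 = -1.8755.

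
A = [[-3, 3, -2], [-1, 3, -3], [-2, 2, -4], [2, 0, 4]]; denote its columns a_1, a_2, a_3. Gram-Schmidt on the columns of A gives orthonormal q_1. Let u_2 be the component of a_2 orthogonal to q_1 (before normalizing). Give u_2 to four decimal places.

q_1 = a_1/‖a_1‖ = (-3, -1, -2, 2)/4.2426 = (-0.7071, -0.2357, -0.4714, 0.4714).
r_{12} = q_1·a_2 = -3.7712.
u_2 = a_2 + 3.7712·q_1 = (0.3333, 2.1111, 0.2222, 1.7778).

u_2 = (0.3333, 2.1111, 0.2222, 1.7778)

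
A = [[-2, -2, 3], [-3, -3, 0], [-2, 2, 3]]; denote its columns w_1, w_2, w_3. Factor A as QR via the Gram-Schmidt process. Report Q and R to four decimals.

Q = [[-0.4851, -0.2691, 0.8321], [-0.7276, -0.4036, -0.5547], [-0.4851, 0.8745, 0.0000]], R = [[4.1231, 2.1828, -2.9104], [0.0000, 3.4979, 1.8162], [0.0000, 0.0000, 2.4962]]

e_1 = w_1/‖w_1‖ = (-2, -3, -2)/4.1231 = (-0.4851, -0.7276, -0.4851).
r_{12} = e_1·w_2 = 2.1828.
u_2 = w_2 − 2.1828·e_1 = (-0.9412, -1.4118, 3.0588).
‖u_2‖ = 3.4979, so e_2 = (-0.2691, -0.4036, 0.8745).
r_{13} = e_1·w_3 = -2.9104; r_{23} = e_2·w_3 = 1.8162.
u_3 = w_3 + 2.9104·e_1 − 1.8162·e_2 = (2.0769, -1.3846, 0.0000).
‖u_3‖ = 2.4962, so e_3 = (0.8321, -0.5547, 0.0000).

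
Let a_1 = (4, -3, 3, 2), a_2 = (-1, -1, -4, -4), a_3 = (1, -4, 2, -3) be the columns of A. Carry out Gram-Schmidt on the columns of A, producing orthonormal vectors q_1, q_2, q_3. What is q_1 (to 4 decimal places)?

a_1 = (4, -3, 3, 2); ‖a_1‖ = 6.1644, so q_1 = (0.6489, -0.4867, 0.4867, 0.3244).

q_1 = (0.6489, -0.4867, 0.4867, 0.3244)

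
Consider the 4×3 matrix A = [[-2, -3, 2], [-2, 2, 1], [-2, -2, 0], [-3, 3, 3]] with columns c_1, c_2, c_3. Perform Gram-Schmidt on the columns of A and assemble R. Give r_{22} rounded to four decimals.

q_1 = c_1/‖c_1‖ = (-2, -2, -2, -3)/4.5826 = (-0.4364, -0.4364, -0.4364, -0.6547).
r_{12} = q_1·c_2 = -0.6547.
u_2 = c_2 + 0.6547·q_1 = (-3.2857, 1.7143, -2.2857, 2.5714).
r_{22} = ‖u_2‖ = 5.0568.

r_{22} = 5.0568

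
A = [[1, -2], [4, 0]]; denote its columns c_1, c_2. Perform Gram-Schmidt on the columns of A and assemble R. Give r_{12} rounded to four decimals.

r_{12} = -0.4851

c_1 = (1, 4); ‖c_1‖ = 4.1231, so q_1 = (0.2425, 0.9701).
r_{12} = q_1·c_2 = -0.4851.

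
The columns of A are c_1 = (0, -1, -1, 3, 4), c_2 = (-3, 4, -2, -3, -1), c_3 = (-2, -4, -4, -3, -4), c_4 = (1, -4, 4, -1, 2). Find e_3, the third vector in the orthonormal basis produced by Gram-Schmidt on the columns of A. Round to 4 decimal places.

e_1 = c_1/‖c_1‖ = (0, -1, -1, 3, 4)/5.1962 = (0.0000, -0.1925, -0.1925, 0.5774, 0.7698).
r_{12} = e_1·c_2 = -2.8868.
u_2 = c_2 + 2.8868·e_1 = (-3.0000, 3.4444, -2.5556, -1.3333, 1.2222).
‖u_2‖ = 5.5377, so e_2 = (-0.5417, 0.6220, -0.4615, -0.2408, 0.2207).
r_{13} = e_1·c_3 = -3.2717; r_{23} = e_2·c_3 = 0.2809.
u_3 = c_3 + 3.2717·e_1 − 0.2809·e_2 = (-1.8478, -4.8043, -4.5000, -1.0435, -1.5435).
‖u_3‖ = 7.0864, so e_3 = (-0.2608, -0.6780, -0.6350, -0.1473, -0.2178).

e_3 = (-0.2608, -0.6780, -0.6350, -0.1473, -0.2178)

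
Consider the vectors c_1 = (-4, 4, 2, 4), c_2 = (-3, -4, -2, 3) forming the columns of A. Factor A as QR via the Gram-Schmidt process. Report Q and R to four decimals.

c_1 = (-4, 4, 2, 4); ‖c_1‖ = 7.2111, so e_1 = (-0.5547, 0.5547, 0.2774, 0.5547).
e_1·c_2 = (-0.5547)·(-3) + 0.5547·(-4) + 0.2774·(-2) + 0.5547·3 = 0.5547.
u_2 = c_2 − 0.5547·e_1 = (-2.6923, -4.3077, -2.1538, 2.6923).
‖u_2‖ = 6.1394, so e_2 = (-0.4385, -0.7016, -0.3508, 0.4385).

Q = [[-0.5547, -0.4385], [0.5547, -0.7016], [0.2774, -0.3508], [0.5547, 0.4385]], R = [[7.2111, 0.5547], [0.0000, 6.1394]]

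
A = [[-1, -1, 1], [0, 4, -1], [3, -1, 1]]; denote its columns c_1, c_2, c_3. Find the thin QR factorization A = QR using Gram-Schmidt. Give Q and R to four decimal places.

c_1 = (-1, 0, 3); ‖c_1‖ = 3.1623, so e_1 = (-0.3162, 0.0000, 0.9487).
e_1·c_2 = (-0.3162)·(-1) + 0.0000·4 + 0.9487·(-1) = -0.6325.
u_2 = c_2 + 0.6325·e_1 = (-1.2000, 4.0000, -0.4000).
‖u_2‖ = 4.1952, so e_2 = (-0.2860, 0.9535, -0.0953).
e_1·c_3 = (-0.3162)·1 + 0.0000·(-1) + 0.9487·1 = 0.6325; e_2·c_3 = (-0.2860)·1 + 0.9535·(-1) + (-0.0953)·1 = -1.3348.
u_3 = c_3 − 0.6325·e_1 + 1.3348·e_2 = (0.8182, 0.2727, 0.2727).
‖u_3‖ = 0.9045, so e_3 = (0.9045, 0.3015, 0.3015).

Q = [[-0.3162, -0.2860, 0.9045], [0.0000, 0.9535, 0.3015], [0.9487, -0.0953, 0.3015]], R = [[3.1623, -0.6325, 0.6325], [0.0000, 4.1952, -1.3348], [0.0000, 0.0000, 0.9045]]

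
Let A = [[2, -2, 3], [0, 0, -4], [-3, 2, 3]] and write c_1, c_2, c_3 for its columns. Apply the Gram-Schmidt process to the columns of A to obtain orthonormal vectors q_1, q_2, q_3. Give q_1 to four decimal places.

c_1 = (2, 0, -3); ‖c_1‖ = 3.6056, so q_1 = (0.5547, 0.0000, -0.8321).

q_1 = (0.5547, 0.0000, -0.8321)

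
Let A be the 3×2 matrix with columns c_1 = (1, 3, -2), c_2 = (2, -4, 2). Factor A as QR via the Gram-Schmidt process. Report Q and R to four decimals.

c_1 = (1, 3, -2); ‖c_1‖ = 3.7417, so q_1 = (0.2673, 0.8018, -0.5345).
q_1·c_2 = 0.2673·2 + 0.8018·(-4) + (-0.5345)·2 = -3.7417.
u_2 = c_2 + 3.7417·q_1 = (3.0000, -1.0000, 0.0000).
‖u_2‖ = 3.1623, so q_2 = (0.9487, -0.3162, 0.0000).

Q = [[0.2673, 0.9487], [0.8018, -0.3162], [-0.5345, 0.0000]], R = [[3.7417, -3.7417], [0.0000, 3.1623]]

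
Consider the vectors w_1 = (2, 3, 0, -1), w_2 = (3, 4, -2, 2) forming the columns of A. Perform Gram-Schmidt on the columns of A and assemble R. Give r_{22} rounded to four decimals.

e_1 = w_1/‖w_1‖ = (2, 3, 0, -1)/3.7417 = (0.5345, 0.8018, 0.0000, -0.2673).
r_{12} = e_1·w_2 = 4.2762.
u_2 = w_2 − 4.2762·e_1 = (0.7143, 0.5714, -2.0000, 3.1429).
r_{22} = ‖u_2‖ = 3.8359.

r_{22} = 3.8359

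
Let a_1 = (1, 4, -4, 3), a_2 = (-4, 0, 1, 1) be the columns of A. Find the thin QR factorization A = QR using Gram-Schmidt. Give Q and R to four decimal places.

Q = [[0.1543, -0.9303], [0.6172, 0.1141], [-0.6172, 0.1256], [0.4629, 0.3253]], R = [[6.4807, -0.7715], [0.0000, 4.1719]]

a_1 = (1, 4, -4, 3); ‖a_1‖ = 6.4807, so q_1 = (0.1543, 0.6172, -0.6172, 0.4629).
q_1·a_2 = 0.1543·(-4) + 0.6172·0 + (-0.6172)·1 + 0.4629·1 = -0.7715.
u_2 = a_2 + 0.7715·q_1 = (-3.8810, 0.4762, 0.5238, 1.3571).
‖u_2‖ = 4.1719, so q_2 = (-0.9303, 0.1141, 0.1256, 0.3253).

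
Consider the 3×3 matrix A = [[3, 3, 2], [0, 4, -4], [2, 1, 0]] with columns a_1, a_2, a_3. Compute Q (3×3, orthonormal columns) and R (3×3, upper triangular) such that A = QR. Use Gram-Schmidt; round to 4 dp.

a_1 = (3, 0, 2); ‖a_1‖ = 3.6056, so e_1 = (0.8321, 0.0000, 0.5547).
e_1·a_2 = 0.8321·3 + 0.0000·4 + 0.5547·1 = 3.0509.
u_2 = a_2 − 3.0509·e_1 = (0.4615, 4.0000, -0.6923).
‖u_2‖ = 4.0856, so e_2 = (0.1130, 0.9790, -0.1694).
e_1·a_3 = 0.8321·2 + 0.0000·(-4) + 0.5547·0 = 1.6641; e_2·a_3 = 0.1130·2 + 0.9790·(-4) + (-0.1694)·0 = -3.6902.
u_3 = a_3 − 1.6641·e_1 + 3.6902·e_2 = (1.0323, -0.3871, -1.5484).
‖u_3‖ = 1.9008, so e_3 = (0.5431, -0.2037, -0.8146).

Q = [[0.8321, 0.1130, 0.5431], [0.0000, 0.9790, -0.2037], [0.5547, -0.1694, -0.8146]], R = [[3.6056, 3.0509, 1.6641], [0.0000, 4.0856, -3.6902], [0.0000, 0.0000, 1.9008]]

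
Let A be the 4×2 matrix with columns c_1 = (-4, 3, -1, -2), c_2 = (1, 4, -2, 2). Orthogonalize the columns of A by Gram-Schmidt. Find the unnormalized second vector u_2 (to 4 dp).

u_2 = (1.8000, 3.4000, -1.8000, 2.4000)

c_1 = (-4, 3, -1, -2); ‖c_1‖ = 5.4772, so e_1 = (-0.7303, 0.5477, -0.1826, -0.3651).
e_1·c_2 = (-0.7303)·1 + 0.5477·4 + (-0.1826)·(-2) + (-0.3651)·2 = 1.0954.
u_2 = c_2 − 1.0954·e_1 = (1.8000, 3.4000, -1.8000, 2.4000).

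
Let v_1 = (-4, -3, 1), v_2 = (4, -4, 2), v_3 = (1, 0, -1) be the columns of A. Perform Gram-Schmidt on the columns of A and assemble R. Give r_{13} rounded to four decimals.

e_1 = v_1/‖v_1‖ = (-4, -3, 1)/5.0990 = (-0.7845, -0.5883, 0.1961).
r_{13} = e_1·v_3 = -0.9806.

r_{13} = -0.9806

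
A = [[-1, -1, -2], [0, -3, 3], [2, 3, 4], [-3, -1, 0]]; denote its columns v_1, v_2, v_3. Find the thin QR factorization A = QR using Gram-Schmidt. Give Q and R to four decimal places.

Q = [[-0.2673, -0.0797, -0.2876], [0.0000, -0.8367, 0.5392], [0.5345, 0.4383, 0.6111], [-0.8018, 0.3187, 0.5032]], R = [[3.7417, 2.6726, 2.6726], [0.0000, 3.5857, -0.5976], [0.0000, 0.0000, 4.6368]]

v_1 = (-1, 0, 2, -3); ‖v_1‖ = 3.7417, so q_1 = (-0.2673, 0.0000, 0.5345, -0.8018).
q_1·v_2 = (-0.2673)·(-1) + 0.0000·(-3) + 0.5345·3 + (-0.8018)·(-1) = 2.6726.
u_2 = v_2 − 2.6726·q_1 = (-0.2857, -3.0000, 1.5714, 1.1429).
‖u_2‖ = 3.5857, so q_2 = (-0.0797, -0.8367, 0.4383, 0.3187).
q_1·v_3 = (-0.2673)·(-2) + 0.0000·3 + 0.5345·4 + (-0.8018)·0 = 2.6726; q_2·v_3 = (-0.0797)·(-2) + (-0.8367)·3 + 0.4383·4 + 0.3187·0 = -0.5976.
u_3 = v_3 − 2.6726·q_1 + 0.5976·q_2 = (-1.3333, 2.5000, 2.8333, 2.3333).
‖u_3‖ = 4.6368, so q_3 = (-0.2876, 0.5392, 0.6111, 0.5032).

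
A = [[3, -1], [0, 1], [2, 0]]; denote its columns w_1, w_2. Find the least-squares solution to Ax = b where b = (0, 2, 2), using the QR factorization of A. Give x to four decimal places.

w_1 = (3, 0, 2); ‖w_1‖ = 3.6056, so q_1 = (0.8321, 0.0000, 0.5547).
q_1·w_2 = 0.8321·(-1) + 0.0000·1 + 0.5547·0 = -0.8321.
u_2 = w_2 + 0.8321·q_1 = (-0.3077, 1.0000, 0.4615).
‖u_2‖ = 1.1435, so q_2 = (-0.2691, 0.8745, 0.4036).
Qᵀb = (1.1094, 2.5562).
Back-substitute: x_2 = 2.5562/1.1435 = 2.2353.
x_1 = (1.1094 + 0.8321·2.2353)/3.6056 = 0.8235.

x = (0.8235, 2.2353)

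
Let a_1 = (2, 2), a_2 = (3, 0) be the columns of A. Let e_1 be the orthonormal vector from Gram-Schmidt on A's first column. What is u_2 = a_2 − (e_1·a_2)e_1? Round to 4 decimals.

u_2 = (1.5000, -1.5000)

a_1 = (2, 2); ‖a_1‖ = 2.8284, so e_1 = (0.7071, 0.7071).
e_1·a_2 = 0.7071·3 + 0.7071·0 = 2.1213.
u_2 = a_2 − 2.1213·e_1 = (1.5000, -1.5000).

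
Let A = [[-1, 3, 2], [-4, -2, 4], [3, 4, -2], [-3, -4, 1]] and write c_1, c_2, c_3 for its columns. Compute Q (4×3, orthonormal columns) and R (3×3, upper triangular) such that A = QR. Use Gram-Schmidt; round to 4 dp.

c_1 = (-1, -4, 3, -3); ‖c_1‖ = 5.9161, so e_1 = (-0.1690, -0.6761, 0.5071, -0.5071).
e_1·c_2 = (-0.1690)·3 + (-0.6761)·(-2) + 0.5071·4 + (-0.5071)·(-4) = 4.9019.
u_2 = c_2 − 4.9019·e_1 = (3.8286, 1.3143, 1.5143, -1.5143).
‖u_2‖ = 4.5795, so e_2 = (0.8360, 0.2870, 0.3307, -0.3307).
e_1·c_3 = (-0.1690)·2 + (-0.6761)·4 + 0.5071·(-2) + (-0.5071)·1 = -4.5638; e_2·c_3 = 0.8360·2 + 0.2870·4 + 0.3307·(-2) + (-0.3307)·1 = 1.8280.
u_3 = c_3 + 4.5638·e_1 − 1.8280·e_2 = (-0.2997, 0.3896, -0.2902, -0.7098).
‖u_3‖ = 0.9109, so e_3 = (-0.3291, 0.4278, -0.3186, -0.7793).

Q = [[-0.1690, 0.8360, -0.3291], [-0.6761, 0.2870, 0.4278], [0.5071, 0.3307, -0.3186], [-0.5071, -0.3307, -0.7793]], R = [[5.9161, 4.9019, -4.5638], [0.0000, 4.5795, 1.8280], [0.0000, 0.0000, 0.9109]]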